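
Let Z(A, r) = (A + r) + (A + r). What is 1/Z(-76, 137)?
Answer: 1/122 ≈ 0.0081967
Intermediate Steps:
Z(A, r) = 2*A + 2*r
1/Z(-76, 137) = 1/(2*(-76) + 2*137) = 1/(-152 + 274) = 1/122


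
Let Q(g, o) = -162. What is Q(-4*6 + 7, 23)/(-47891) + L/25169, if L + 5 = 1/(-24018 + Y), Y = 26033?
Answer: 7733462736/2428817686685 ≈ 0.0031840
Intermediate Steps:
L = -10074/2015 (L = -5 + 1/(-24018 + 26033) = -5 + 1/2015 = -10074/2015 ≈ -4.9995)
Q(-4*6 + 7, 23)/(-47891) + L/25169 = -162/(-47891) - 10074/2015/25169 = -162*(-1/47891) - 10074/2015*1/25169 = 162/47891 - 10074/50715535 = 7733462736/2428817686685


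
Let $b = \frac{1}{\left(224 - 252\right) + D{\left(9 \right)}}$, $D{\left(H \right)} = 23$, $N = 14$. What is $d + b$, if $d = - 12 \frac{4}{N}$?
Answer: $- \frac{127}{35} \approx -3.6286$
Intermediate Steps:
$b = - \frac{1}{5}$ ($b = \frac{1}{\left(224 - 252\right) + 23} = \frac{1}{-28 + 23} = \frac{1}{-5} = - \frac{1}{5} \approx -0.2$)
$d = - \frac{24}{7}$ ($d = - 12 \cdot \frac{4}{14} = - 12 \cdot 4 \cdot \frac{1}{14} = \left(-12\right) \frac{2}{7} = - \frac{24}{7} \approx -3.4286$)
$d + b = - \frac{24}{7} - \frac{1}{5} = - \frac{127}{35}$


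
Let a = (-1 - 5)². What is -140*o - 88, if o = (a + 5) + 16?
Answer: -8068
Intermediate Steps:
a = 36 (a = (-6)² = 36)
o = 57 (o = (36 + 5) + 16 = 41 + 16 = 57)
-140*o - 88 = -140*57 - 88 = -7980 - 88 = -8068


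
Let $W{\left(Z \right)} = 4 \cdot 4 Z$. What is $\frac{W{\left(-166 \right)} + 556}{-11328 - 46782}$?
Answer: $\frac{70}{1937} \approx 0.036138$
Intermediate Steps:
$W{\left(Z \right)} = 16 Z$
$\frac{W{\left(-166 \right)} + 556}{-11328 - 46782} = \frac{16 \left(-166\right) + 556}{-11328 - 46782} = \frac{-2656 + 556}{-58110} = \left(-2100\right) \left(- \frac{1}{58110}\right) = \frac{70}{1937}$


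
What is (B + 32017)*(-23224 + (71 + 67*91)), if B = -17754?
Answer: -243269728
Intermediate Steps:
(B + 32017)*(-23224 + (71 + 67*91)) = (-17754 + 32017)*(-23224 + (71 + 67*91)) = 14263*(-23224 + (71 + 6097)) = 14263*(-23224 + 6168) = 14263*(-17056) = -243269728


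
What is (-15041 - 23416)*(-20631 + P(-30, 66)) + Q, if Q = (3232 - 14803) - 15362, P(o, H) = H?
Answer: 790841272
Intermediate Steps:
Q = -26933 (Q = -11571 - 15362 = -26933)
(-15041 - 23416)*(-20631 + P(-30, 66)) + Q = (-15041 - 23416)*(-20631 + 66) - 26933 = -38457*(-20565) - 26933 = 790868205 - 26933 = 790841272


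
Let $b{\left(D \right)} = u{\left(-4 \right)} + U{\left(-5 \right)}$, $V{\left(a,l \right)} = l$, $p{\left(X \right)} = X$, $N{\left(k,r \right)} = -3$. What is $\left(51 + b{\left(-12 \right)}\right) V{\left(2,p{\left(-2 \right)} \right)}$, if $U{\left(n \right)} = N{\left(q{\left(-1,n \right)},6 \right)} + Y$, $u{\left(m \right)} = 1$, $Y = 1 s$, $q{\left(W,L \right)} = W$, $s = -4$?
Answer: $-90$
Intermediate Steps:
$Y = -4$ ($Y = 1 \left(-4\right) = -4$)
$U{\left(n \right)} = -7$ ($U{\left(n \right)} = -3 - 4 = -7$)
$b{\left(D \right)} = -6$ ($b{\left(D \right)} = 1 - 7 = -6$)
$\left(51 + b{\left(-12 \right)}\right) V{\left(2,p{\left(-2 \right)} \right)} = \left(51 - 6\right) \left(-2\right) = 45 \left(-2\right) = -90$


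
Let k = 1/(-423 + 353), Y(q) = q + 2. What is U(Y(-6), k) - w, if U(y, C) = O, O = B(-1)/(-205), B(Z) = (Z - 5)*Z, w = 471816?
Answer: -96722286/205 ≈ -4.7182e+5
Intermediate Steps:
B(Z) = Z*(-5 + Z) (B(Z) = (-5 + Z)*Z = Z*(-5 + Z))
Y(q) = 2 + q
k = -1/70 (k = 1/(-70) = -1/70 ≈ -0.014286)
O = -6/205 (O = -(-5 - 1)/(-205) = -1*(-6)*(-1/205) = 6*(-1/205) = -6/205 ≈ -0.029268)
U(y, C) = -6/205
U(Y(-6), k) - w = -6/205 - 1*471816 = -6/205 - 471816 = -96722286/205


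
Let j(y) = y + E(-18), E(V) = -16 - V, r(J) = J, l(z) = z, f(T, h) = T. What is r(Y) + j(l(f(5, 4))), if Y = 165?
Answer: 172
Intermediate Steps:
j(y) = 2 + y (j(y) = y + (-16 - 1*(-18)) = y + (-16 + 18) = y + 2 = 2 + y)
r(Y) + j(l(f(5, 4))) = 165 + (2 + 5) = 165 + 7 = 172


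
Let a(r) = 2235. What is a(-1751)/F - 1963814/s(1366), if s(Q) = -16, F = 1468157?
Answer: 1441593653279/11745256 ≈ 1.2274e+5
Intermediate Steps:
a(-1751)/F - 1963814/s(1366) = 2235/1468157 - 1963814/(-16) = 2235*(1/1468157) - 1963814*(-1/16) = 2235/1468157 + 981907/8 = 1441593653279/11745256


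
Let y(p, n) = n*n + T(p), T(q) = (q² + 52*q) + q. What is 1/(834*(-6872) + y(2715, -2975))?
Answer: 1/10634497 ≈ 9.4034e-8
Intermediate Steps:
T(q) = q² + 53*q
y(p, n) = n² + p*(53 + p) (y(p, n) = n*n + p*(53 + p) = n² + p*(53 + p))
1/(834*(-6872) + y(2715, -2975)) = 1/(834*(-6872) + ((-2975)² + 2715*(53 + 2715))) = 1/(-5731248 + (8850625 + 2715*2768)) = 1/(-5731248 + (8850625 + 7515120)) = 1/(-5731248 + 16365745) = 1/10634497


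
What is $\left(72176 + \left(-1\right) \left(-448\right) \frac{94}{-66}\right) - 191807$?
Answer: $- \frac{3968879}{33} \approx -1.2027 \cdot 10^{5}$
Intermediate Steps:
$\left(72176 + \left(-1\right) \left(-448\right) \frac{94}{-66}\right) - 191807 = \left(72176 + 448 \cdot 94 \left(- \frac{1}{66}\right)\right) - 191807 = \left(72176 + 448 \left(- \frac{47}{33}\right)\right) - 191807 = \left(72176 - \frac{21056}{33}\right) - 191807 = \frac{2360752}{33} - 191807 = - \frac{3968879}{33}$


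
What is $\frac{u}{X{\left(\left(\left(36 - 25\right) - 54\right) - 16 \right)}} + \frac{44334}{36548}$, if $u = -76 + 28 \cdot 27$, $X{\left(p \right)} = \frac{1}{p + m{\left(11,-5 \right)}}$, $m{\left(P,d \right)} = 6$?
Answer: $- \frac{658572793}{18274} \approx -36039.0$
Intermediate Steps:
$X{\left(p \right)} = \frac{1}{6 + p}$ ($X{\left(p \right)} = \frac{1}{p + 6} = \frac{1}{6 + p}$)
$u = 680$ ($u = -76 + 756 = 680$)
$\frac{u}{X{\left(\left(\left(36 - 25\right) - 54\right) - 16 \right)}} + \frac{44334}{36548} = \frac{680}{\frac{1}{6 + \left(\left(\left(36 - 25\right) - 54\right) - 16\right)}} + \frac{44334}{36548} = \frac{680}{\frac{1}{6 + \left(\left(\left(36 - 25\right) - 54\right) - 16\right)}} + 44334 \cdot \frac{1}{36548} = \frac{680}{\frac{1}{6 + \left(\left(11 - 54\right) - 16\right)}} + \frac{22167}{18274} = \frac{680}{\frac{1}{6 - 59}} + \frac{22167}{18274} = \frac{680}{\frac{1}{-53}} + \frac{22167}{18274} = \frac{680}{- \frac{1}{53}} + \frac{22167}{18274} = 680 \left(-53\right) + \frac{22167}{18274} = -36040 + \frac{22167}{18274} = - \frac{658572793}{18274}$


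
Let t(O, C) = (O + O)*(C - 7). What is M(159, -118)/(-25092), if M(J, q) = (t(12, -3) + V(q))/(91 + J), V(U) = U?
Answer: 179/3136500 ≈ 5.7070e-5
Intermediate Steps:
t(O, C) = 2*O*(-7 + C) (t(O, C) = (2*O)*(-7 + C) = 2*O*(-7 + C))
M(J, q) = (-240 + q)/(91 + J) (M(J, q) = (2*12*(-7 - 3) + q)/(91 + J) = (2*12*(-10) + q)/(91 + J) = (-240 + q)/(91 + J))
M(159, -118)/(-25092) = ((-240 - 118)/(91 + 159))/(-25092) = (-358/250)*(-1/25092) = ((1/250)*(-358))*(-1/25092) = -179/125*(-1/25092) = 179/3136500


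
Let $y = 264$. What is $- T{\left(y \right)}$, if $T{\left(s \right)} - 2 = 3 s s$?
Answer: $-209090$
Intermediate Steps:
$T{\left(s \right)} = 2 + 3 s^{2}$ ($T{\left(s \right)} = 2 + 3 s s = 2 + 3 s^{2}$)
$- T{\left(y \right)} = - (2 + 3 \cdot 264^{2}) = - (2 + 3 \cdot 69696) = - (2 + 209088) = \left(-1\right) 209090 = -209090$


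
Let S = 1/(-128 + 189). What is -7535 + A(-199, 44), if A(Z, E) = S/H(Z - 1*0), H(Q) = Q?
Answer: -91467366/12139 ≈ -7535.0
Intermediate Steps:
S = 1/61 ≈ 0.016393
A(Z, E) = 1/(61*Z) (A(Z, E) = 1/(61*(Z - 1*0)) = 1/(61*(Z + 0)) = 1/(61*Z))
-7535 + A(-199, 44) = -7535 + (1/61)/(-199) = -7535 + (1/61)*(-1/199) = -7535 - 1/12139 = -91467366/12139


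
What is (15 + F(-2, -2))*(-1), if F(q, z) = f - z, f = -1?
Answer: -16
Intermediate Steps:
F(q, z) = -1 - z
(15 + F(-2, -2))*(-1) = (15 + (-1 - 1*(-2)))*(-1) = (15 + (-1 + 2))*(-1) = (15 + 1)*(-1) = 16*(-1) = -16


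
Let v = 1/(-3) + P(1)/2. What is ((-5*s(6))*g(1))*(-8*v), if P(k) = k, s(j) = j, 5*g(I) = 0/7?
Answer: 0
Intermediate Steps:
g(I) = 0 (g(I) = (0/7)/5 = (0*(⅐))/5 = (⅕)*0 = 0)
v = ⅙ (v = 1/(-3) + 1/2 = 1*(-⅓) + 1*(½) = -⅓ + ½ = ⅙ ≈ 0.16667)
((-5*s(6))*g(1))*(-8*v) = (-5*6*0)*(-8*⅙) = -30*0*(-4/3) = 0*(-4/3) = 0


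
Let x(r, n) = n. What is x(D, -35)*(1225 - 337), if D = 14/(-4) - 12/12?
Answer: -31080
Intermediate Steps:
D = -9/2 (D = 14*(-¼) - 12*1/12 = -7/2 - 1 = -9/2 ≈ -4.5000)
x(D, -35)*(1225 - 337) = -35*(1225 - 337) = -35*888 = -31080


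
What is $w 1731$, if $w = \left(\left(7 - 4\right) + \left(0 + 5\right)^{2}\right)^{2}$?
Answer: $1357104$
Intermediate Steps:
$w = 784$ ($w = \left(3 + 5^{2}\right)^{2} = \left(3 + 25\right)^{2} = 28^{2} = 784$)
$w 1731 = 784 \cdot 1731 = 1357104$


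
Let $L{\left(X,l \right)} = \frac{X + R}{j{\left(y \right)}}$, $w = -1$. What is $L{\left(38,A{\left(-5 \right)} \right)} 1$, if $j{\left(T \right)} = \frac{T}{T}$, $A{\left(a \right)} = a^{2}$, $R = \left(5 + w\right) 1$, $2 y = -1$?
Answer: $42$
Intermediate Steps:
$y = - \frac{1}{2}$ ($y = \frac{1}{2} \left(-1\right) = - \frac{1}{2} \approx -0.5$)
$R = 4$ ($R = \left(5 - 1\right) 1 = 4 \cdot 1 = 4$)
$j{\left(T \right)} = 1$
$L{\left(X,l \right)} = 4 + X$ ($L{\left(X,l \right)} = \frac{X + 4}{1} = \left(4 + X\right) 1 = 4 + X$)
$L{\left(38,A{\left(-5 \right)} \right)} 1 = \left(4 + 38\right) 1 = 42 \cdot 1 = 42$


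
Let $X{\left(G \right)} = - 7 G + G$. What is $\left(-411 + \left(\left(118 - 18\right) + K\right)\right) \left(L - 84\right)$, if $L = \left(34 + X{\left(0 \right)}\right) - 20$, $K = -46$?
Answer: $24990$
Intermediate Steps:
$X{\left(G \right)} = - 6 G$
$L = 14$ ($L = \left(34 - 0\right) - 20 = \left(34 + 0\right) - 20 = 34 - 20 = 14$)
$\left(-411 + \left(\left(118 - 18\right) + K\right)\right) \left(L - 84\right) = \left(-411 + \left(\left(118 - 18\right) - 46\right)\right) \left(14 - 84\right) = \left(-411 + \left(100 - 46\right)\right) \left(-70\right) = \left(-411 + 54\right) \left(-70\right) = \left(-357\right) \left(-70\right) = 24990$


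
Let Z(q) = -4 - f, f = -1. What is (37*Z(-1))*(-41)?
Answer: 4551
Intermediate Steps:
Z(q) = -3 (Z(q) = -4 - 1*(-1) = -4 + 1 = -3)
(37*Z(-1))*(-41) = (37*(-3))*(-41) = -111*(-41) = 4551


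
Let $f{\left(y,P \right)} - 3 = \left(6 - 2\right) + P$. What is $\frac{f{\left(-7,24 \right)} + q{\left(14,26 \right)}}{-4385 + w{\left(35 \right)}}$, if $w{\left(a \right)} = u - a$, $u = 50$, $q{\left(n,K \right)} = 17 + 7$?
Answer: $- \frac{11}{874} \approx -0.012586$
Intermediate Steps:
$q{\left(n,K \right)} = 24$
$f{\left(y,P \right)} = 7 + P$ ($f{\left(y,P \right)} = 3 + \left(\left(6 - 2\right) + P\right) = 3 + \left(4 + P\right) = 7 + P$)
$w{\left(a \right)} = 50 - a$
$\frac{f{\left(-7,24 \right)} + q{\left(14,26 \right)}}{-4385 + w{\left(35 \right)}} = \frac{\left(7 + 24\right) + 24}{-4385 + \left(50 - 35\right)} = \frac{31 + 24}{-4385 + \left(50 - 35\right)} = \frac{55}{-4385 + 15} = \frac{55}{-4370} = 55 \left(- \frac{1}{4370}\right) = - \frac{11}{874}$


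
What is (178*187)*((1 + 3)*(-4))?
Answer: -532576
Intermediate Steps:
(178*187)*((1 + 3)*(-4)) = 33286*(4*(-4)) = 33286*(-16) = -532576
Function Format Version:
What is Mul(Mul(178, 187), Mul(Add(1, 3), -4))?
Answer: -532576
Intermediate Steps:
Mul(Mul(178, 187), Mul(Add(1, 3), -4)) = Mul(33286, Mul(4, -4)) = Mul(33286, -16) = -532576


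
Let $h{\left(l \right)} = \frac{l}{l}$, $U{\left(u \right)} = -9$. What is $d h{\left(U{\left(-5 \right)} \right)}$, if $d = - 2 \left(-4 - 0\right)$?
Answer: $8$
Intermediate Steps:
$d = 8$ ($d = - 2 \left(-4 + 0\right) = \left(-2\right) \left(-4\right) = 8$)
$h{\left(l \right)} = 1$
$d h{\left(U{\left(-5 \right)} \right)} = 8 \cdot 1 = 8$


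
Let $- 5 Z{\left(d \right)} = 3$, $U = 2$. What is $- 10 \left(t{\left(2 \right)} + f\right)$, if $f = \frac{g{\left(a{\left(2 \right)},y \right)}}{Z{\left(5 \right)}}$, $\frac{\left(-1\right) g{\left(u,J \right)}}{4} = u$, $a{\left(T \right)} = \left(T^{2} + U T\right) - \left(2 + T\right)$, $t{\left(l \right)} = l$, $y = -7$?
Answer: $- \frac{860}{3} \approx -286.67$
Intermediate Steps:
$a{\left(T \right)} = -2 + T + T^{2}$ ($a{\left(T \right)} = \left(T^{2} + 2 T\right) - \left(2 + T\right) = -2 + T + T^{2}$)
$g{\left(u,J \right)} = - 4 u$
$Z{\left(d \right)} = - \frac{3}{5}$ ($Z{\left(d \right)} = \left(- \frac{1}{5}\right) 3 = - \frac{3}{5}$)
$f = \frac{80}{3}$ ($f = \frac{\left(-4\right) \left(-2 + 2 + 2^{2}\right)}{- \frac{3}{5}} = - 4 \left(-2 + 2 + 4\right) \left(- \frac{5}{3}\right) = \left(-4\right) 4 \left(- \frac{5}{3}\right) = \left(-16\right) \left(- \frac{5}{3}\right) = \frac{80}{3} \approx 26.667$)
$- 10 \left(t{\left(2 \right)} + f\right) = - 10 \left(2 + \frac{80}{3}\right) = \left(-10\right) \frac{86}{3} = - \frac{860}{3}$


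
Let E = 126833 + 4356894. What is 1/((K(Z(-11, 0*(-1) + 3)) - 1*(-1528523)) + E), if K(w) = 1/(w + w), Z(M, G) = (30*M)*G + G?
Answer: 1974/11868181499 ≈ 1.6633e-7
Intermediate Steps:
Z(M, G) = G + 30*G*M (Z(M, G) = 30*G*M + G = G + 30*G*M)
K(w) = 1/(2*w)
E = 4483727
1/((K(Z(-11, 0*(-1) + 3)) - 1*(-1528523)) + E) = 1/((1/(2*(((0*(-1) + 3)*(1 + 30*(-11))))) - 1*(-1528523)) + 4483727) = 1/((1/(2*(((0 + 3)*(1 - 330)))) + 1528523) + 4483727) = 1/((1/(2*((3*(-329)))) + 1528523) + 4483727) = 1/(((1/2)/(-987) + 1528523) + 4483727) = 1/(((1/2)*(-1/987) + 1528523) + 4483727) = 1/((-1/1974 + 1528523) + 4483727) = 1/(3017304401/1974 + 4483727) = 1/(11868181499/1974) = 1974/11868181499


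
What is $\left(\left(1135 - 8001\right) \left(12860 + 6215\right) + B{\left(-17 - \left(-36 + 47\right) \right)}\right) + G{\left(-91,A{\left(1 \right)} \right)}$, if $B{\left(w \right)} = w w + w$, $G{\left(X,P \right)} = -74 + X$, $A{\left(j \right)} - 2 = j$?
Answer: $-130968359$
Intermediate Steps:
$A{\left(j \right)} = 2 + j$
$B{\left(w \right)} = w + w^{2}$ ($B{\left(w \right)} = w^{2} + w = w + w^{2}$)
$\left(\left(1135 - 8001\right) \left(12860 + 6215\right) + B{\left(-17 - \left(-36 + 47\right) \right)}\right) + G{\left(-91,A{\left(1 \right)} \right)} = \left(\left(1135 - 8001\right) \left(12860 + 6215\right) + \left(-17 - \left(-36 + 47\right)\right) \left(1 - 28\right)\right) - 165 = \left(\left(-6866\right) 19075 + \left(-17 - 11\right) \left(1 - 28\right)\right) - 165 = \left(-130968950 + \left(-17 - 11\right) \left(1 - 28\right)\right) - 165 = \left(-130968950 - 28 \left(1 - 28\right)\right) - 165 = \left(-130968950 - -756\right) - 165 = \left(-130968950 + 756\right) - 165 = -130968194 - 165 = -130968359$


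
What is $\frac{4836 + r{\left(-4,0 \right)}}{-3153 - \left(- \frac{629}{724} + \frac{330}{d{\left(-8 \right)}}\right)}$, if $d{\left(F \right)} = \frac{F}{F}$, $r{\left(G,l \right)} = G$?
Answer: $- \frac{3498368}{2521063} \approx -1.3877$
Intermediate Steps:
$d{\left(F \right)} = 1$
$\frac{4836 + r{\left(-4,0 \right)}}{-3153 - \left(- \frac{629}{724} + \frac{330}{d{\left(-8 \right)}}\right)} = \frac{4836 - 4}{-3153 - \left(330 - \frac{629}{724}\right)} = \frac{4832}{-3153 - \frac{238291}{724}} = \frac{4832}{- \frac{2521063}{724}} = 4832 \left(- \frac{724}{2521063}\right) = - \frac{3498368}{2521063}$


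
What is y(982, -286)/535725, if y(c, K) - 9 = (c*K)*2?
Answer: -112339/107145 ≈ -1.0485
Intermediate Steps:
y(c, K) = 9 + 2*K*c (y(c, K) = 9 + (c*K)*2 = 9 + (K*c)*2 = 9 + 2*K*c)
y(982, -286)/535725 = (9 + 2*(-286)*982)/535725 = (9 - 561704)*(1/535725) = -561695*1/535725 = -112339/107145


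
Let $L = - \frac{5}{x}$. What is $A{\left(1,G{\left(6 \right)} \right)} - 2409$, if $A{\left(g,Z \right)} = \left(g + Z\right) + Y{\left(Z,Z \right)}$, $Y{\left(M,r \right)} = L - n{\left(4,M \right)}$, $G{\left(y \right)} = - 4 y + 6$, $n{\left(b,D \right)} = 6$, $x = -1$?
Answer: $-2427$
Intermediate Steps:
$L = 5$ ($L = - \frac{5}{-1} = \left(-5\right) \left(-1\right) = 5$)
$G{\left(y \right)} = 6 - 4 y$
$Y{\left(M,r \right)} = -1$ ($Y{\left(M,r \right)} = 5 - 6 = -1$)
$A{\left(g,Z \right)} = -1 + Z + g$ ($A{\left(g,Z \right)} = \left(g + Z\right) - 1 = \left(Z + g\right) - 1 = -1 + Z + g$)
$A{\left(1,G{\left(6 \right)} \right)} - 2409 = \left(-1 + \left(6 - 24\right) + 1\right) - 2409 = \left(-1 - 18 + 1\right) - 2409 = -18 - 2409 = -2427$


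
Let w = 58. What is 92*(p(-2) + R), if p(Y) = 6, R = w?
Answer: 5888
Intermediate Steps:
R = 58
92*(p(-2) + R) = 92*(6 + 58) = 92*64 = 5888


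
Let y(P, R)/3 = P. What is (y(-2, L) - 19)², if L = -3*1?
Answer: 625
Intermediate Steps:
L = -3
y(P, R) = 3*P
(y(-2, L) - 19)² = (3*(-2) - 19)² = (-6 - 19)² = (-25)² = 625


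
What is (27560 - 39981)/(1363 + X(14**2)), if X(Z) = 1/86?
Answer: -1068206/117219 ≈ -9.1129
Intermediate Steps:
X(Z) = 1/86
(27560 - 39981)/(1363 + X(14**2)) = (27560 - 39981)/(1363 + 1/86) = -12421/117219/86 = -12421*86/117219 = -1068206/117219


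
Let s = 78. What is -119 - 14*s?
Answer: -1211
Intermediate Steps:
-119 - 14*s = -119 - 14*78 = -119 - 1092 = -1211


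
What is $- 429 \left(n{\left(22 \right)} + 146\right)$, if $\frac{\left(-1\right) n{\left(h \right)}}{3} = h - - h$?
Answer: $-6006$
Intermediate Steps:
$n{\left(h \right)} = - 6 h$ ($n{\left(h \right)} = - 3 \left(h - - h\right) = - 3 \left(h + h\right) = - 3 \cdot 2 h = - 6 h$)
$- 429 \left(n{\left(22 \right)} + 146\right) = - 429 \left(\left(-6\right) 22 + 146\right) = - 429 \left(-132 + 146\right) = \left(-429\right) 14 = -6006$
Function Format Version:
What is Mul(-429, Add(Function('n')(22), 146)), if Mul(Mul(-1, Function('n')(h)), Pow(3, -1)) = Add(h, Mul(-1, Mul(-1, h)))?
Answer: -6006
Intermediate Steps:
Function('n')(h) = Mul(-6, h) (Function('n')(h) = Mul(-3, Add(h, Mul(-1, Mul(-1, h)))) = Mul(-3, Add(h, h)) = Mul(-3, Mul(2, h)) = Mul(-6, h))
Mul(-429, Add(Function('n')(22), 146)) = Mul(-429, Add(Mul(-6, 22), 146)) = Mul(-429, Add(-132, 146)) = Mul(-429, 14) = -6006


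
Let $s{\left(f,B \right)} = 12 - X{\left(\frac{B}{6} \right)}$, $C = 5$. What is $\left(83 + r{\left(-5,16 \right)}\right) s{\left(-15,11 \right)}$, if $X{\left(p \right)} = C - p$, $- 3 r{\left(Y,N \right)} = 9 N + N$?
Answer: $\frac{4717}{18} \approx 262.06$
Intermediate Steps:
$r{\left(Y,N \right)} = - \frac{10 N}{3}$ ($r{\left(Y,N \right)} = - \frac{9 N + N}{3} = - \frac{10 N}{3}$)
$X{\left(p \right)} = 5 - p$
$s{\left(f,B \right)} = 7 + \frac{B}{6}$ ($s{\left(f,B \right)} = 12 - \left(5 - \frac{B}{6}\right) = 12 + \left(-5 + \frac{B}{6}\right) = 7 + \frac{B}{6}$)
$\left(83 + r{\left(-5,16 \right)}\right) s{\left(-15,11 \right)} = \left(83 - \frac{160}{3}\right) \left(7 + \frac{1}{6} \cdot 11\right) = \left(83 - \frac{160}{3}\right) \left(7 + \frac{11}{6}\right) = \frac{89}{3} \cdot \frac{53}{6} = \frac{4717}{18}$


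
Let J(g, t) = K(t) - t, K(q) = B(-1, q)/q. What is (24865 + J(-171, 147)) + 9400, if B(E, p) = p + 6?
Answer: 1671833/49 ≈ 34119.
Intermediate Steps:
B(E, p) = 6 + p
K(q) = (6 + q)/q
J(g, t) = -t + (6 + t)/t (J(g, t) = (6 + t)/t - t = -t + (6 + t)/t)
(24865 + J(-171, 147)) + 9400 = (24865 + (1 - 1*147 + 6/147)) + 9400 = (24865 + (1 - 147 + 6*(1/147))) + 9400 = (24865 + (1 - 147 + 2/49)) + 9400 = (24865 - 7152/49) + 9400 = 1211233/49 + 9400 = 1671833/49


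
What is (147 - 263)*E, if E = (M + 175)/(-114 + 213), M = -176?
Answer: 116/99 ≈ 1.1717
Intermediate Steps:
E = -1/99 (E = (-176 + 175)/(-114 + 213) = -1/99 ≈ -0.010101)
(147 - 263)*E = (147 - 263)*(-1/99) = -116*(-1/99) = 116/99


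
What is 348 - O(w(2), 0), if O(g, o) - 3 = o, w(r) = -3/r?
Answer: 345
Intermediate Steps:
O(g, o) = 3 + o
348 - O(w(2), 0) = 348 - (3 + 0) = 348 - 1*3 = 348 - 3 = 345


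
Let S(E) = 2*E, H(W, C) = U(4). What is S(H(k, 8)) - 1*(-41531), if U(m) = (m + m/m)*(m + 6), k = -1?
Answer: 41631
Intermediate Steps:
U(m) = (1 + m)*(6 + m) (U(m) = (m + 1)*(6 + m) = (1 + m)*(6 + m))
H(W, C) = 50 (H(W, C) = 6 + 4**2 + 7*4 = 6 + 16 + 28 = 50)
S(H(k, 8)) - 1*(-41531) = 2*50 - 1*(-41531) = 100 + 41531 = 41631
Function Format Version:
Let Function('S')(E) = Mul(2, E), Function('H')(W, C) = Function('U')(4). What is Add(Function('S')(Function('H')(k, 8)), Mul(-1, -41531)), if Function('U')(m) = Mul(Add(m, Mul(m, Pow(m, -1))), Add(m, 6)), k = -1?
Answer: 41631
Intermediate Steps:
Function('U')(m) = Mul(Add(1, m), Add(6, m)) (Function('U')(m) = Mul(Add(m, 1), Add(6, m)) = Mul(Add(1, m), Add(6, m)))
Function('H')(W, C) = 50 (Function('H')(W, C) = Add(6, Pow(4, 2), Mul(7, 4)) = Add(6, 16, 28) = 50)
Add(Function('S')(Function('H')(k, 8)), Mul(-1, -41531)) = Add(Mul(2, 50), Mul(-1, -41531)) = Add(100, 41531) = 41631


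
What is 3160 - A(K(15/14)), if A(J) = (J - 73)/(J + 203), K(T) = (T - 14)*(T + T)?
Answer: 54295509/17179 ≈ 3160.6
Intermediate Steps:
K(T) = 2*T*(-14 + T) (K(T) = (-14 + T)*(2*T) = 2*T*(-14 + T))
A(J) = (-73 + J)/(203 + J)
3160 - A(K(15/14)) = 3160 - (-73 + 2*(15/14)*(-14 + 15/14))/(203 + 2*(15/14)*(-14 + 15/14)) = 3160 - (-73 + 2*(15/14)*(-181/14))/(203 + 2*(15/14)*(-181/14)) = 3160 - (-73 - 2715/98)/(203 - 2715/98) = 3160 - (-9869)/(17179/98*98) = 3160 - 98*(-9869)/(17179*98) = 3160 - 1*(-9869/17179) = 3160 + 9869/17179 = 54295509/17179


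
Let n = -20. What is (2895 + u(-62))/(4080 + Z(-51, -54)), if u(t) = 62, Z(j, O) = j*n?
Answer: 2957/5100 ≈ 0.57980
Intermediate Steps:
Z(j, O) = -20*j (Z(j, O) = j*(-20) = -20*j)
(2895 + u(-62))/(4080 + Z(-51, -54)) = (2895 + 62)/(4080 - 20*(-51)) = 2957/(4080 + 1020) = 2957/5100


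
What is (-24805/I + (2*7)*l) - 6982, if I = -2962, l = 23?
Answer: -19702115/2962 ≈ -6651.6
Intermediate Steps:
(-24805/I + (2*7)*l) - 6982 = (-24805/(-2962) + (2*7)*23) - 6982 = (-24805*(-1/2962) + 14*23) - 6982 = (24805/2962 + 322) - 6982 = 978569/2962 - 6982 = -19702115/2962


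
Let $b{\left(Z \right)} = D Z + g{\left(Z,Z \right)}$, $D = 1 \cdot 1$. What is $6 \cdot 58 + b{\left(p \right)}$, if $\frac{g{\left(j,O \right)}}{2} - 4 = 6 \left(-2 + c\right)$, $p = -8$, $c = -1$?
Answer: $312$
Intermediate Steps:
$D = 1$
$g{\left(j,O \right)} = -28$ ($g{\left(j,O \right)} = 8 + 2 \cdot 6 \left(-2 - 1\right) = 8 + 2 \cdot 6 \left(-3\right) = 8 + 2 \left(-18\right) = 8 - 36 = -28$)
$b{\left(Z \right)} = -28 + Z$ ($b{\left(Z \right)} = 1 Z - 28 = Z - 28 = -28 + Z$)
$6 \cdot 58 + b{\left(p \right)} = 6 \cdot 58 - 36 = 348 - 36 = 312$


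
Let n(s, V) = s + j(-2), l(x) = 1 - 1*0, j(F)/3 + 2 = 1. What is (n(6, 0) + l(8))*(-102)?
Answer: -408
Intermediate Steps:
j(F) = -3 (j(F) = -6 + 3*1 = -6 + 3 = -3)
l(x) = 1 (l(x) = 1 + 0 = 1)
n(s, V) = -3 + s (n(s, V) = s - 3 = -3 + s)
(n(6, 0) + l(8))*(-102) = ((-3 + 6) + 1)*(-102) = (3 + 1)*(-102) = 4*(-102) = -408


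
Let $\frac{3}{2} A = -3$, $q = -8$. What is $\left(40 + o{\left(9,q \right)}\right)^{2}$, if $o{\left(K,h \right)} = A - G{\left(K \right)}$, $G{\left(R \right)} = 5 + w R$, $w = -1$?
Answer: $1764$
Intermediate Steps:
$A = -2$ ($A = \frac{2}{3} \left(-3\right) = -2$)
$G{\left(R \right)} = 5 - R$
$o{\left(K,h \right)} = -7 + K$ ($o{\left(K,h \right)} = -2 - \left(5 - K\right) = -2 + \left(-5 + K\right) = -7 + K$)
$\left(40 + o{\left(9,q \right)}\right)^{2} = \left(40 + \left(-7 + 9\right)\right)^{2} = \left(40 + 2\right)^{2} = 42^{2} = 1764$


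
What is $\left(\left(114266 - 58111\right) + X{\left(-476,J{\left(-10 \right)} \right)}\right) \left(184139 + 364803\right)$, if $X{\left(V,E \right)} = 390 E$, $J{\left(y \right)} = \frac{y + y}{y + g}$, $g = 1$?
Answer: $\frac{93904763230}{3} \approx 3.1302 \cdot 10^{10}$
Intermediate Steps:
$J{\left(y \right)} = \frac{2 y}{1 + y}$ ($J{\left(y \right)} = \frac{y + y}{y + 1} = \frac{2 y}{1 + y}$)
$\left(\left(114266 - 58111\right) + X{\left(-476,J{\left(-10 \right)} \right)}\right) \left(184139 + 364803\right) = \left(\left(114266 - 58111\right) + 390 \cdot 2 \left(-10\right) \frac{1}{1 - 10}\right) \left(184139 + 364803\right) = \left(56155 + 390 \cdot 2 \left(-10\right) \frac{1}{-9}\right) 548942 = \left(56155 + 390 \cdot 2 \left(-10\right) \left(- \frac{1}{9}\right)\right) 548942 = \left(56155 + 390 \cdot \frac{20}{9}\right) 548942 = \left(56155 + \frac{2600}{3}\right) 548942 = \frac{171065}{3} \cdot 548942 = \frac{93904763230}{3}$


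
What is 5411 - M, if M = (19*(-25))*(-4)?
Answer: 3511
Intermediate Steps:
M = 1900 (M = -475*(-4) = 1900)
5411 - M = 5411 - 1*1900 = 5411 - 1900 = 3511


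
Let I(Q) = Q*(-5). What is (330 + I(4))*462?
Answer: 143220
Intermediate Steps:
I(Q) = -5*Q
(330 + I(4))*462 = (330 - 5*4)*462 = (330 - 20)*462 = 310*462 = 143220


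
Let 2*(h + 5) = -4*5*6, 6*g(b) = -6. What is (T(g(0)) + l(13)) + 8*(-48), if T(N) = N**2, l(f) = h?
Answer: -448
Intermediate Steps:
g(b) = -1 (g(b) = (1/6)*(-6) = -1)
h = -65 (h = -5 + (-4*5*6)/2 = -5 + (-20*6)/2 = -5 + (1/2)*(-120) = -5 - 60 = -65)
l(f) = -65
(T(g(0)) + l(13)) + 8*(-48) = ((-1)**2 - 65) + 8*(-48) = (1 - 65) - 384 = -64 - 384 = -448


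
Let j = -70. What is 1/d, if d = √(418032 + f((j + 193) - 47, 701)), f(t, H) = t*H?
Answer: √117827/235654 ≈ 0.0014566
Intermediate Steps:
f(t, H) = H*t
d = 2*√117827 (d = √(418032 + 701*((-70 + 193) - 47)) = √(418032 + 701*(123 - 47)) = √(418032 + 701*76) = √(418032 + 53276) = √471308 = 2*√117827 ≈ 686.52)
1/d = 1/(2*√117827) = √117827/235654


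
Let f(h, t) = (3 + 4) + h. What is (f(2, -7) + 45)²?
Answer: 2916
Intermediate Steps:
f(h, t) = 7 + h
(f(2, -7) + 45)² = ((7 + 2) + 45)² = (9 + 45)² = 54² = 2916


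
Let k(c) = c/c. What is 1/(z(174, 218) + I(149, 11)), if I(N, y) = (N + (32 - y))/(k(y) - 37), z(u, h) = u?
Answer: 18/3047 ≈ 0.0059074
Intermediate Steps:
k(c) = 1
I(N, y) = -8/9 - N/36 + y/36 (I(N, y) = (N + (32 - y))/(1 - 37) = (32 + N - y)/(-36) = (32 + N - y)*(-1/36) = -8/9 - N/36 + y/36)
1/(z(174, 218) + I(149, 11)) = 1/(174 + (-8/9 - 1/36*149 + (1/36)*11)) = 1/(174 + (-8/9 - 149/36 + 11/36)) = 1/(174 - 85/18) = 1/(3047/18) = 18/3047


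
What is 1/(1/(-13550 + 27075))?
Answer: 13525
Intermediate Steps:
1/(1/(-13550 + 27075)) = 1/(1/13525) = 13525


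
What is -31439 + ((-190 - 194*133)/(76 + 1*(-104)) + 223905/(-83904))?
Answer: -259729915/8512 ≈ -30513.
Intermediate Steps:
-31439 + ((-190 - 194*133)/(76 + 1*(-104)) + 223905/(-83904)) = -31439 + ((-190 - 25802)/(76 - 104) + 223905*(-1/83904)) = -31439 + (-25992/(-28) - 3245/1216) = -31439 + (-25992*(-1/28) - 3245/1216) = -31439 + (6498/7 - 3245/1216) = -31439 + 7878853/8512 = -259729915/8512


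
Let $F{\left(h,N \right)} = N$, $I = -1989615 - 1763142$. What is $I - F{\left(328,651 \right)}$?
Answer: $-3753408$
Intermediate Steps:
$I = -3752757$ ($I = -1989615 - 1763142 = -3752757$)
$I - F{\left(328,651 \right)} = -3752757 - 651 = -3753408$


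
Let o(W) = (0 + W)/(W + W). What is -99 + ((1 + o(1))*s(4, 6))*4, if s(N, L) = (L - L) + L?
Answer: -63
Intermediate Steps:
s(N, L) = L (s(N, L) = 0 + L = L)
o(W) = 1/2 (o(W) = W/((2*W)) = W*(1/(2*W)) = 1/2)
-99 + ((1 + o(1))*s(4, 6))*4 = -99 + ((1 + 1/2)*6)*4 = -99 + ((3/2)*6)*4 = -99 + 9*4 = -99 + 36 = -63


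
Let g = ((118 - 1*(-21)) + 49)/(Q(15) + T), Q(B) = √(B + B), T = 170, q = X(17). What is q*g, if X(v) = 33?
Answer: 105468/2887 - 3102*√30/14435 ≈ 35.355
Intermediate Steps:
q = 33
Q(B) = √2*√B (Q(B) = √(2*B) = √2*√B)
g = 188/(170 + √30) (g = ((118 - 1*(-21)) + 49)/(√2*√15 + 170) = ((118 + 21) + 49)/(√30 + 170) = (139 + 49)/(170 + √30) = 188/(170 + √30) ≈ 1.0714)
q*g = 33*(3196/2887 - 94*√30/14435) = 105468/2887 - 3102*√30/14435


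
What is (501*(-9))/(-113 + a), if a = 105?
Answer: 4509/8 ≈ 563.63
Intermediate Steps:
(501*(-9))/(-113 + a) = (501*(-9))/(-113 + 105) = -4509/(-8) = -4509*(-⅛) = 4509/8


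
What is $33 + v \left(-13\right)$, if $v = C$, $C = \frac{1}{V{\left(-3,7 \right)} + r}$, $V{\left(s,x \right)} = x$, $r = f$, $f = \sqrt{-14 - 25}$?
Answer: $\frac{2813}{88} + \frac{13 i \sqrt{39}}{88} \approx 31.966 + 0.92256 i$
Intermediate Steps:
$f = i \sqrt{39}$ ($f = \sqrt{-39} = i \sqrt{39} \approx 6.245 i$)
$r = i \sqrt{39} \approx 6.245 i$
$C = \frac{1}{7 + i \sqrt{39}} \approx 0.079545 - 0.070966 i$
$v = \frac{7}{88} - \frac{i \sqrt{39}}{88} \approx 0.079545 - 0.070966 i$
$33 + v \left(-13\right) = 33 + \left(\frac{7}{88} - \frac{i \sqrt{39}}{88}\right) \left(-13\right) = 33 - \left(\frac{91}{88} - \frac{13 i \sqrt{39}}{88}\right) = \frac{2813}{88} + \frac{13 i \sqrt{39}}{88}$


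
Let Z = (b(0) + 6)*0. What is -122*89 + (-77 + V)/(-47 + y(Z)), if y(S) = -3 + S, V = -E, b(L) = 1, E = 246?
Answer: -542577/50 ≈ -10852.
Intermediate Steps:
Z = 0 (Z = (1 + 6)*0 = 7*0 = 0)
V = -246 (V = -1*246 = -246)
-122*89 + (-77 + V)/(-47 + y(Z)) = -122*89 + (-77 - 246)/(-47 + (-3 + 0)) = -10858 - 323/(-47 - 3) = -10858 - 323/(-50) = -10858 - 323*(-1/50) = -10858 + 323/50 = -542577/50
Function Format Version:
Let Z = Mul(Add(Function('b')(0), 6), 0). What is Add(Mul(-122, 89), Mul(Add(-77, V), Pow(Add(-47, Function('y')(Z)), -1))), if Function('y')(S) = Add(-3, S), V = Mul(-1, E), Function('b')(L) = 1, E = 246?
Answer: Rational(-542577, 50) ≈ -10852.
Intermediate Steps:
Z = 0 (Z = Mul(Add(1, 6), 0) = Mul(7, 0) = 0)
V = -246 (V = Mul(-1, 246) = -246)
Add(Mul(-122, 89), Mul(Add(-77, V), Pow(Add(-47, Function('y')(Z)), -1))) = Add(Mul(-122, 89), Mul(Add(-77, -246), Pow(Add(-47, Add(-3, 0)), -1))) = Add(-10858, Mul(-323, Pow(Add(-47, -3), -1))) = Add(-10858, Mul(-323, Pow(-50, -1))) = Add(-10858, Mul(-323, Rational(-1, 50))) = Add(-10858, Rational(323, 50)) = Rational(-542577, 50)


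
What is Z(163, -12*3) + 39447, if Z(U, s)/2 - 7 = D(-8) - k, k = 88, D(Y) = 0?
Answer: 39285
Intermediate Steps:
Z(U, s) = -162 (Z(U, s) = 14 + 2*(0 - 1*88) = 14 + 2*(0 - 88) = 14 + 2*(-88) = 14 - 176 = -162)
Z(163, -12*3) + 39447 = -162 + 39447 = 39285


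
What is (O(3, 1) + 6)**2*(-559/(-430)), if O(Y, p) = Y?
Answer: 1053/10 ≈ 105.30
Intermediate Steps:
(O(3, 1) + 6)**2*(-559/(-430)) = (3 + 6)**2*(-559/(-430)) = 9**2*(-559*(-1/430)) = 81*(13/10) = 1053/10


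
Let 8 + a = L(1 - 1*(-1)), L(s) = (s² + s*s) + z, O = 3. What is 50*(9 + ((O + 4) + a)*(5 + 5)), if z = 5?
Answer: 6450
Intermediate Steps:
L(s) = 5 + 2*s² (L(s) = (s² + s*s) + 5 = (s² + s²) + 5 = 2*s² + 5 = 5 + 2*s²)
a = 5 (a = -8 + (5 + 2*(1 - 1*(-1))²) = -8 + (5 + 2*(1 + 1)²) = -8 + (5 + 2*2²) = -8 + (5 + 2*4) = -8 + (5 + 8) = -8 + 13 = 5)
50*(9 + ((O + 4) + a)*(5 + 5)) = 50*(9 + ((3 + 4) + 5)*(5 + 5)) = 50*(9 + (7 + 5)*10) = 50*(9 + 12*10) = 50*(9 + 120) = 50*129 = 6450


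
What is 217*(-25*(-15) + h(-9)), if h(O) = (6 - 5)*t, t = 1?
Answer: 81592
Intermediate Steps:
h(O) = 1 (h(O) = (6 - 5)*1 = 1*1 = 1)
217*(-25*(-15) + h(-9)) = 217*(-25*(-15) + 1) = 217*(375 + 1) = 217*376 = 81592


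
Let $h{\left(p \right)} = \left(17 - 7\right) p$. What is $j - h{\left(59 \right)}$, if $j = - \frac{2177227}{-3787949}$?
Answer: $- \frac{2232712683}{3787949} \approx -589.42$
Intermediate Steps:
$h{\left(p \right)} = 10 p$
$j = \frac{2177227}{3787949}$ ($j = \left(-2177227\right) \left(- \frac{1}{3787949}\right) = \frac{2177227}{3787949} \approx 0.57478$)
$j - h{\left(59 \right)} = \frac{2177227}{3787949} - 10 \cdot 59 = \frac{2177227}{3787949} - 590 = - \frac{2232712683}{3787949}$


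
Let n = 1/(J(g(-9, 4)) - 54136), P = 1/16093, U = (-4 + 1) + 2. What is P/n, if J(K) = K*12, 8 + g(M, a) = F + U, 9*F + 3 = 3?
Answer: -54244/16093 ≈ -3.3707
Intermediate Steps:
F = 0 (F = -⅓ + (⅑)*3 = -⅓ + ⅓ = 0)
U = -1 (U = -3 + 2 = -1)
g(M, a) = -9 (g(M, a) = -8 + (0 - 1) = -8 - 1 = -9)
P = 1/16093 ≈ 6.2139e-5
J(K) = 12*K
n = -1/54244 (n = 1/(12*(-9) - 54136) = 1/(-108 - 54136) = 1/(-54244) = -1/54244 ≈ -1.8435e-5)
P/n = 1/(16093*(-1/54244)) = (1/16093)*(-54244) = -54244/16093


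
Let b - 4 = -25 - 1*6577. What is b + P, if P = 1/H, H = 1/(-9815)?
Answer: -16413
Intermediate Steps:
H = -1/9815 ≈ -0.00010188
b = -6598 (b = 4 + (-25 - 1*6577) = 4 + (-25 - 6577) = 4 - 6602 = -6598)
P = -9815 (P = 1/(-1/9815) = -9815)
b + P = -6598 - 9815 = -16413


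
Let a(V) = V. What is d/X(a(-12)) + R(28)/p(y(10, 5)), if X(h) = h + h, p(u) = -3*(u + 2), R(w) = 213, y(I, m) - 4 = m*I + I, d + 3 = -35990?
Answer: 395639/264 ≈ 1498.6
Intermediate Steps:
d = -35993 (d = -3 - 35990 = -35993)
y(I, m) = 4 + I + I*m (y(I, m) = 4 + (m*I + I) = 4 + (I*m + I) = 4 + (I + I*m) = 4 + I + I*m)
p(u) = -6 - 3*u (p(u) = -3*(2 + u) = -6 - 3*u)
X(h) = 2*h
d/X(a(-12)) + R(28)/p(y(10, 5)) = -35993/(2*(-12)) + 213/(-6 - 3*(4 + 10 + 10*5)) = -35993/(-24) + 213/(-6 - 3*(4 + 10 + 50)) = -35993*(-1/24) + 213/(-6 - 3*64) = 35993/24 + 213/(-6 - 192) = 35993/24 + 213/(-198) = 35993/24 + 213*(-1/198) = 35993/24 - 71/66 = 395639/264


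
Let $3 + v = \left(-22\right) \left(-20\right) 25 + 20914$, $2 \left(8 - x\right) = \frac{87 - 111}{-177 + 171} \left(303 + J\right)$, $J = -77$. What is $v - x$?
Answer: $32355$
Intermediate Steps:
$x = -444$ ($x = 8 - \frac{\frac{87 - 111}{-177 + 171} \left(303 - 77\right)}{2} = 8 - \frac{- \frac{24}{-6} \cdot 226}{2} = 8 - \frac{\left(-24\right) \left(- \frac{1}{6}\right) 226}{2} = 8 - \frac{4 \cdot 226}{2} = 8 - 452 = -444$)
$v = 31911$ ($v = -3 + \left(\left(-22\right) \left(-20\right) 25 + 20914\right) = -3 + \left(440 \cdot 25 + 20914\right) = -3 + \left(11000 + 20914\right) = -3 + 31914 = 31911$)
$v - x = 31911 - -444 = 31911 + 444 = 32355$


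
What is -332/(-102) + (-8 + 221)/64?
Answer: 21487/3264 ≈ 6.5830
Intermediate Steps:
-332/(-102) + (-8 + 221)/64 = -332*(-1/102) + 213*(1/64) = 166/51 + 213/64 = 21487/3264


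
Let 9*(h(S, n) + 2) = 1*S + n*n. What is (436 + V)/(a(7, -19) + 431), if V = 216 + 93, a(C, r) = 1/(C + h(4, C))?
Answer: 73010/42247 ≈ 1.7282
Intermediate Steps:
h(S, n) = -2 + S/9 + n²/9 (h(S, n) = -2 + (1*S + n*n)/9 = -2 + (S + n²)/9 = -2 + (S/9 + n²/9) = -2 + S/9 + n²/9)
a(C, r) = 1/(-14/9 + C + C²/9) (a(C, r) = 1/(C + (-2 + (⅑)*4 + C²/9)) = 1/(C + (-2 + 4/9 + C²/9)) = 1/(C + (-14/9 + C²/9)) = 1/(-14/9 + C + C²/9))
V = 309
(436 + V)/(a(7, -19) + 431) = (436 + 309)/(9/(-14 + 7² + 9*7) + 431) = 745/(9/(-14 + 49 + 63) + 431) = 745/(9/98 + 431) = 745/(42247/98) = 745*(98/42247) = 73010/42247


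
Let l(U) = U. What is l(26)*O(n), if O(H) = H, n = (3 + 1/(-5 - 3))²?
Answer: 6877/32 ≈ 214.91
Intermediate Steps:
n = 529/64 (n = (3 + 1/(-8))² = (3 - ⅛)² = (23/8)² = 529/64 ≈ 8.2656)
l(26)*O(n) = 26*(529/64) = 6877/32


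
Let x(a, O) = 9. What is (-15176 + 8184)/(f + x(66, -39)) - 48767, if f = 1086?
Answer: -53406857/1095 ≈ -48773.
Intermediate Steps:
(-15176 + 8184)/(f + x(66, -39)) - 48767 = (-15176 + 8184)/(1086 + 9) - 48767 = -6992/1095 - 48767 = -53406857/1095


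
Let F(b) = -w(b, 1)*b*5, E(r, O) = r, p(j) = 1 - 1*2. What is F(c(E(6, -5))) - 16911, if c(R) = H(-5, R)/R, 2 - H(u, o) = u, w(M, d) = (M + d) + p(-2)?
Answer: -609041/36 ≈ -16918.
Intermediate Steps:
p(j) = -1 (p(j) = 1 - 2 = -1)
w(M, d) = -1 + M + d (w(M, d) = (M + d) - 1 = -1 + M + d)
H(u, o) = 2 - u
c(R) = 7/R (c(R) = (2 - 1*(-5))/R = (2 + 5)/R = 7/R)
F(b) = -5*b² (F(b) = -(-1 + b + 1)*b*5 = -b*b*5 = -b²*5 = -5*b²)
F(c(E(6, -5))) - 16911 = -5*(7/6)² - 16911 = -5*49/36 - 16911 = -245/36 - 16911 = -609041/36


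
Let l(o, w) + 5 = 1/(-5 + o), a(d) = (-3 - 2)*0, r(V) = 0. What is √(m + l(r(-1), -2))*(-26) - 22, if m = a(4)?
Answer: -22 - 26*I*√130/5 ≈ -22.0 - 59.289*I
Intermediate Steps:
a(d) = 0 (a(d) = -5*0 = 0)
l(o, w) = -5 + 1/(-5 + o)
m = 0
√(m + l(r(-1), -2))*(-26) - 22 = √(0 + (26 - 5*0)/(-5 + 0))*(-26) - 22 = √(0 + (26 + 0)/(-5))*(-26) - 22 = √(0 - ⅕*26)*(-26) - 22 = √(0 - 26/5)*(-26) - 22 = √(-26/5)*(-26) - 22 = (I*√130/5)*(-26) - 22 = -26*I*√130/5 - 22 = -22 - 26*I*√130/5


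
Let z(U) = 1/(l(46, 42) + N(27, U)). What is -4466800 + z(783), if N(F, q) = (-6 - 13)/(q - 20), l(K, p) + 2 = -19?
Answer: -71656406363/16042 ≈ -4.4668e+6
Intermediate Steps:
l(K, p) = -21 (l(K, p) = -2 - 19 = -21)
N(F, q) = -19/(-20 + q)
z(U) = 1/(-21 - 19/(-20 + U))
-4466800 + z(783) = -4466800 + (20 - 1*783)/(-401 + 21*783) = -4466800 + (20 - 783)/(-401 + 16443) = -4466800 - 763/16042 = -71656406363/16042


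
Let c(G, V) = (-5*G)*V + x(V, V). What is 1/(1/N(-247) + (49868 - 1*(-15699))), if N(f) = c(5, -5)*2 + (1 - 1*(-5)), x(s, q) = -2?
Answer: 252/16522885 ≈ 1.5252e-5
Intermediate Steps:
c(G, V) = -2 - 5*G*V (c(G, V) = (-5*G)*V - 2 = -5*G*V - 2 = -2 - 5*G*V)
N(f) = 252 (N(f) = (-2 - 5*5*(-5))*2 + (1 - 1*(-5)) = (-2 + 125)*2 + (1 + 5) = 123*2 + 6 = 246 + 6 = 252)
1/(1/N(-247) + (49868 - 1*(-15699))) = 1/(1/252 + (49868 - 1*(-15699))) = 1/(1/252 + (49868 + 15699)) = 1/(1/252 + 65567) = 1/(16522885/252) = 252/16522885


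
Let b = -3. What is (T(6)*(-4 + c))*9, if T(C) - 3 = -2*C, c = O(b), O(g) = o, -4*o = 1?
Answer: 1377/4 ≈ 344.25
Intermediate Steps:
o = -1/4 (o = -1/4*1 = -1/4 ≈ -0.25000)
O(g) = -1/4
c = -1/4 ≈ -0.25000
T(C) = 3 - 2*C
(T(6)*(-4 + c))*9 = ((3 - 2*6)*(-4 - 1/4))*9 = ((3 - 12)*(-17/4))*9 = -9*(-17/4)*9 = (153/4)*9 = 1377/4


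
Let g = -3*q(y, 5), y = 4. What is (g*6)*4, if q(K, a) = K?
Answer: -288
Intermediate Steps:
g = -12 (g = -3*4 = -12)
(g*6)*4 = -12*6*4 = -72*4 = -288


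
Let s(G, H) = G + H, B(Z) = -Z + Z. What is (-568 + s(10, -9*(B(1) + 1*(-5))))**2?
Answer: 263169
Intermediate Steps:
B(Z) = 0
(-568 + s(10, -9*(B(1) + 1*(-5))))**2 = (-568 + (10 - 9*(0 + 1*(-5))))**2 = (-568 + (10 - 9*(0 - 5)))**2 = (-568 + (10 - 9*(-5)))**2 = (-568 + (10 + 45))**2 = (-568 + 55)**2 = (-513)**2 = 263169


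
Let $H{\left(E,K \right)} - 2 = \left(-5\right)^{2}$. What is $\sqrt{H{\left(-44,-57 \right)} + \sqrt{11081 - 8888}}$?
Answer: $\sqrt{27 + \sqrt{2193}} \approx 8.5924$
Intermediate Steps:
$H{\left(E,K \right)} = 27$ ($H{\left(E,K \right)} = 2 + \left(-5\right)^{2} = 2 + 25 = 27$)
$\sqrt{H{\left(-44,-57 \right)} + \sqrt{11081 - 8888}} = \sqrt{27 + \sqrt{11081 - 8888}} = \sqrt{27 + \sqrt{2193}}$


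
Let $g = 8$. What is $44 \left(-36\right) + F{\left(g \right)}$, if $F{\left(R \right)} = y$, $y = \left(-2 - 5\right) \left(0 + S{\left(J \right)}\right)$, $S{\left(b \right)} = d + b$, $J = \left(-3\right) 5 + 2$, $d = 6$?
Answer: $-1535$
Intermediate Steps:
$J = -13$ ($J = -15 + 2 = -13$)
$S{\left(b \right)} = 6 + b$
$y = 49$ ($y = \left(-2 - 5\right) \left(0 + \left(6 - 13\right)\right) = - 7 \left(0 - 7\right) = \left(-7\right) \left(-7\right) = 49$)
$F{\left(R \right)} = 49$
$44 \left(-36\right) + F{\left(g \right)} = 44 \left(-36\right) + 49 = -1584 + 49 = -1535$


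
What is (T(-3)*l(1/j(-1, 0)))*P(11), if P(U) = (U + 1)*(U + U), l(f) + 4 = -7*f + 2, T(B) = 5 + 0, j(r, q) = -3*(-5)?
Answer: -3256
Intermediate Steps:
j(r, q) = 15
T(B) = 5
l(f) = -2 - 7*f (l(f) = -4 + (-7*f + 2) = -4 + (2 - 7*f) = -2 - 7*f)
P(U) = 2*U*(1 + U) (P(U) = (1 + U)*(2*U) = 2*U*(1 + U))
(T(-3)*l(1/j(-1, 0)))*P(11) = (5*(-2 - 7/15))*(2*11*(1 + 11)) = (5*(-2 - 7*1/15))*(2*11*12) = (5*(-2 - 7/15))*264 = (5*(-37/15))*264 = -37/3*264 = -3256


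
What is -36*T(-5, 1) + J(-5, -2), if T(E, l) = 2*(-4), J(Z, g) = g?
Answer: 286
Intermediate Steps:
T(E, l) = -8
-36*T(-5, 1) + J(-5, -2) = -36*(-8) - 2 = 288 - 2 = 286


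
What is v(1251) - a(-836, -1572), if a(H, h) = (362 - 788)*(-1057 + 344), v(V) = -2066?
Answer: -305804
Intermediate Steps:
a(H, h) = 303738 (a(H, h) = -426*(-713) = 303738)
v(1251) - a(-836, -1572) = -2066 - 1*303738 = -2066 - 303738 = -305804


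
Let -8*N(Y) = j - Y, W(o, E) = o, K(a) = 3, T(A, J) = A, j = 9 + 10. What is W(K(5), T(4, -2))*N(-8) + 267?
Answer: 2055/8 ≈ 256.88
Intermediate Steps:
j = 19
N(Y) = -19/8 + Y/8 (N(Y) = -(19 - Y)/8 = -19/8 + Y/8)
W(K(5), T(4, -2))*N(-8) + 267 = 3*(-19/8 + (⅛)*(-8)) + 267 = 3*(-19/8 - 1) + 267 = 3*(-27/8) + 267 = -81/8 + 267 = 2055/8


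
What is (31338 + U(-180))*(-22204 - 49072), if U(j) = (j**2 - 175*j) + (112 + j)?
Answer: -6783336920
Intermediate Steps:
U(j) = 112 + j**2 - 174*j
(31338 + U(-180))*(-22204 - 49072) = (31338 + (112 + (-180)**2 - 174*(-180)))*(-22204 - 49072) = (31338 + (112 + 32400 + 31320))*(-71276) = (31338 + 63832)*(-71276) = 95170*(-71276) = -6783336920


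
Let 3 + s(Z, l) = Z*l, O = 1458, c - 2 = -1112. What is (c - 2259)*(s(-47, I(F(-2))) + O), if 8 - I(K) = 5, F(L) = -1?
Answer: -4426866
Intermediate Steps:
c = -1110 (c = 2 - 1112 = -1110)
I(K) = 3 (I(K) = 8 - 1*5 = 8 - 5 = 3)
s(Z, l) = -3 + Z*l
(c - 2259)*(s(-47, I(F(-2))) + O) = (-1110 - 2259)*((-3 - 47*3) + 1458) = -3369*((-3 - 141) + 1458) = -3369*(-144 + 1458) = -3369*1314 = -4426866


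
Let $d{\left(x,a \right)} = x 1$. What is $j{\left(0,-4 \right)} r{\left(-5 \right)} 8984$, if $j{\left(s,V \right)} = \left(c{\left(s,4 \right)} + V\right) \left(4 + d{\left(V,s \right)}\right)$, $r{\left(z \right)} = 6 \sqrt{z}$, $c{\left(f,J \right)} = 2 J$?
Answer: $0$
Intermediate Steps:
$d{\left(x,a \right)} = x$
$j{\left(s,V \right)} = \left(4 + V\right) \left(8 + V\right)$ ($j{\left(s,V \right)} = \left(2 \cdot 4 + V\right) \left(4 + V\right) = \left(8 + V\right) \left(4 + V\right) = \left(4 + V\right) \left(8 + V\right)$)
$j{\left(0,-4 \right)} r{\left(-5 \right)} 8984 = \left(32 + \left(-4\right)^{2} + 12 \left(-4\right)\right) 6 \sqrt{-5} \cdot 8984 = \left(32 + 16 - 48\right) 6 i \sqrt{5} \cdot 8984 = 0 \cdot 6 i \sqrt{5} \cdot 8984 = 0 \cdot 8984 = 0$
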